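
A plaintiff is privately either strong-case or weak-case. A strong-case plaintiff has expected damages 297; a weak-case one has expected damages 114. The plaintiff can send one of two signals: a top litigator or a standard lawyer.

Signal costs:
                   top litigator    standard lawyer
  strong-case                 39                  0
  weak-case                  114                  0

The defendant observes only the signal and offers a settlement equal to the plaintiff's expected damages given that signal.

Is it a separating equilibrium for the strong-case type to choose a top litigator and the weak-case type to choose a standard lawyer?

No

If types separate, top litigator earns payment 297 and standard lawyer earns 114.
Strong-case: top litigator gives 297 − 39 = 258; standard lawyer gives 114 − 0 = 114. No deviation. ✓
Weak-case: standard lawyer gives 114 − 0 = 114; top litigator gives 297 − 114 = 183. Would deviate. ✗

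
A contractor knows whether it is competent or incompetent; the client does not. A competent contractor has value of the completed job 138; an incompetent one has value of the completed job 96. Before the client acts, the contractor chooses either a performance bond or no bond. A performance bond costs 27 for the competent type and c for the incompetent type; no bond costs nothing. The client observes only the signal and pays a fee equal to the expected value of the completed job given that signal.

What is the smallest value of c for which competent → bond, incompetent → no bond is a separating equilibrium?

Under separation: bond → competent (pays 138); no bond → incompetent (pays 96).
Competent: 138 − 27 = 111 ≥ 96 − 0 = 96. Holds regardless of c. ✓
Incompetent: 96 − 0 ≥ 138 − c, so c ≥ 138 − 96 = 42.

42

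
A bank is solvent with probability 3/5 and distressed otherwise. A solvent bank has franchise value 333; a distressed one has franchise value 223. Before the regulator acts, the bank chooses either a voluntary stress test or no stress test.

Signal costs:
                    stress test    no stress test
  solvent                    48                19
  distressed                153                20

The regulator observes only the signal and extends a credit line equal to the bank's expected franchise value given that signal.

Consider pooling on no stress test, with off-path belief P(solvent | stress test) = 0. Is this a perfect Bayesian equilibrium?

At the pooled signal (no stress test) the regulator holds the prior 3/5 and pays 3/5·333 + 2/5·223 = 289. Off-path (stress test) belief 0 gives 0·333 + 1·223 = 223.
Solvent: no stress test gives 289 − 19 = 270; stress test gives 223 − 48 = 175. Stays. ✓
Distressed: no stress test gives 289 − 20 = 269; stress test gives 223 − 153 = 70. Stays. ✓

Yes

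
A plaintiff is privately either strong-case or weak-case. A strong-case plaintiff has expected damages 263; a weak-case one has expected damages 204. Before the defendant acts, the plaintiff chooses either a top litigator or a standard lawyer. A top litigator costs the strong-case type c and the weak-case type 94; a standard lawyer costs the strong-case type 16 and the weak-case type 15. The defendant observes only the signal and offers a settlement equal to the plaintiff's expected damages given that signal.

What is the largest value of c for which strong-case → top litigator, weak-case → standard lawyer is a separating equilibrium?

Under separation: top litigator → strong-case (pays 263); standard lawyer → weak-case (pays 204).
Weak-case: 204 − 15 = 189 ≥ 263 − 94 = 169. Holds regardless of c. ✓
Strong-case: 263 − c ≥ 204 − 16, so c ≤ 263 − 188 = 75.

75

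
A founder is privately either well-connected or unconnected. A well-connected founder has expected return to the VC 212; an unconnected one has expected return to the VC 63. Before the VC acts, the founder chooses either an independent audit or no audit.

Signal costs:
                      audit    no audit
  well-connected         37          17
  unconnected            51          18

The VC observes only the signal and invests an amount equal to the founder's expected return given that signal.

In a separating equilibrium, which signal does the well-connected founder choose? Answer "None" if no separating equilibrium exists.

Try well-connected → audit, unconnected → no audit:
  If types separate, audit earns payment 212 and no audit earns 63.
  Well-connected: audit gives 212 − 37 = 175; no audit gives 63 − 17 = 46. No deviation. ✓
  Unconnected: no audit gives 63 − 18 = 45; audit gives 212 − 51 = 161. Would deviate. ✗
Try well-connected → no audit, unconnected → audit:
  If types separate, no audit earns payment 212 and audit earns 63.
  Well-connected: no audit gives 212 − 17 = 195; audit gives 63 − 37 = 26. No deviation. ✓
  Unconnected: audit gives 63 − 51 = 12; no audit gives 212 − 18 = 194. Would deviate. ✗
Neither assignment is incentive-compatible.

None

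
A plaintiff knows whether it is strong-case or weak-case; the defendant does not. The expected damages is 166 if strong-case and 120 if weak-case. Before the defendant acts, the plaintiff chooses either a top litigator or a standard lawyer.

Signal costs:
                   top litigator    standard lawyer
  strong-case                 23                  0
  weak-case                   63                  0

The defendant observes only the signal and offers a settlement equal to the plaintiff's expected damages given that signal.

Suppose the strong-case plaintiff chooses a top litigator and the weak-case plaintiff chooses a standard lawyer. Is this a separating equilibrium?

If types separate, top litigator earns payment 166 and standard lawyer earns 120.
Strong-case: top litigator gives 166 − 23 = 143; standard lawyer gives 120 − 0 = 120. No deviation. ✓
Weak-case: standard lawyer gives 120 − 0 = 120; top litigator gives 166 − 63 = 103. No deviation. ✓
Neither type gains from mimicking the other.

Yes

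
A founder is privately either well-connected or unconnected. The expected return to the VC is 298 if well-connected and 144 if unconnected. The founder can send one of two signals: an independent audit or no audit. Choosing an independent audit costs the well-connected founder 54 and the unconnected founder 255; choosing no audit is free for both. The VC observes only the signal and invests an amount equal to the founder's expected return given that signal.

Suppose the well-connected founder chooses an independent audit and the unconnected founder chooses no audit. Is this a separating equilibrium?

If types separate, audit earns payment 298 and no audit earns 144.
Well-connected: audit gives 298 − 54 = 244; no audit gives 144 − 0 = 144. No deviation. ✓
Unconnected: no audit gives 144 − 0 = 144; audit gives 298 − 255 = 43. No deviation. ✓
Neither type gains from mimicking the other.

Yes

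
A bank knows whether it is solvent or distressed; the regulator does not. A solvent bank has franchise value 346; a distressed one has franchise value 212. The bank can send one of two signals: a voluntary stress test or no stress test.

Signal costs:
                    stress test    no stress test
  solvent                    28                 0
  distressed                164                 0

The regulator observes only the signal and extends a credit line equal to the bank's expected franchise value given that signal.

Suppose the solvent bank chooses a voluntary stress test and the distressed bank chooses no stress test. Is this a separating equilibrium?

Yes

If types separate, stress test earns payment 346 and no stress test earns 212.
Solvent: stress test gives 346 − 28 = 318; no stress test gives 212 − 0 = 212. No deviation. ✓
Distressed: no stress test gives 212 − 0 = 212; stress test gives 346 − 164 = 182. No deviation. ✓
Neither type gains from mimicking the other.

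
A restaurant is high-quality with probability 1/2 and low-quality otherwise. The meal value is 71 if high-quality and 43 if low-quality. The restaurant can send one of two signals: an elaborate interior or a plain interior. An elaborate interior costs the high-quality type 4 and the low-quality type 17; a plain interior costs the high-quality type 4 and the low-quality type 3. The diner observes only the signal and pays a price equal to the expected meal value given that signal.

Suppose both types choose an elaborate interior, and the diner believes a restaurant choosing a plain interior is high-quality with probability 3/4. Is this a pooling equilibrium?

At the pooled signal (elaborate interior) the diner holds the prior 1/2 and pays 1/2·71 + 1/2·43 = 57. Off-path (plain interior) belief 3/4 gives 3/4·71 + 1/4·43 = 64.
High-quality: elaborate interior gives 57 − 4 = 53; plain interior gives 64 − 4 = 60. Deviates. ✗
Low-quality: elaborate interior gives 57 − 17 = 40; plain interior gives 64 − 3 = 61. Deviates. ✗

No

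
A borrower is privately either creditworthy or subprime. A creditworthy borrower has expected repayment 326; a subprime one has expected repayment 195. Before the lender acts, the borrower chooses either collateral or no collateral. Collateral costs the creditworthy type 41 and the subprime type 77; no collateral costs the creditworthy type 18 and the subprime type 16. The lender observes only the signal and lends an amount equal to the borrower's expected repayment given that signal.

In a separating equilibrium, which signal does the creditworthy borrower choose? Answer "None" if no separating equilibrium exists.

None

Try creditworthy → collateral, subprime → no collateral:
  Under separation the lender infers type exactly: collateral → creditworthy (pays 326), no collateral → subprime (pays 195).
  Creditworthy: collateral gives 326 − 41 = 285; no collateral gives 195 − 18 = 177. No deviation. ✓
  Subprime: no collateral gives 195 − 16 = 179; collateral gives 326 − 77 = 249. Would deviate. ✗
Try creditworthy → no collateral, subprime → collateral:
  Under separation the lender infers type exactly: no collateral → creditworthy (pays 326), collateral → subprime (pays 195).
  Creditworthy: no collateral gives 326 − 18 = 308; collateral gives 195 − 41 = 154. No deviation. ✓
  Subprime: collateral gives 195 − 77 = 118; no collateral gives 326 − 16 = 310. Would deviate. ✗
Neither assignment is incentive-compatible.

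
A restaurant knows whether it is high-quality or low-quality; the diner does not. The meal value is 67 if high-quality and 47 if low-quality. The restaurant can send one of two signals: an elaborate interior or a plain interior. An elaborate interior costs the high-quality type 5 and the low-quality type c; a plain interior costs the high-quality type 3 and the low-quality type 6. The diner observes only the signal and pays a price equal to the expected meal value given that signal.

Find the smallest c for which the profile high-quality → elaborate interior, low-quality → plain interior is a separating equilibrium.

26

Under separation: elaborate interior → high-quality (pays 67); plain interior → low-quality (pays 47).
High-quality: 67 − 5 = 62 ≥ 47 − 3 = 44. Holds regardless of c. ✓
Low-quality: 47 − 6 ≥ 67 − c, so c ≥ 67 − 41 = 26.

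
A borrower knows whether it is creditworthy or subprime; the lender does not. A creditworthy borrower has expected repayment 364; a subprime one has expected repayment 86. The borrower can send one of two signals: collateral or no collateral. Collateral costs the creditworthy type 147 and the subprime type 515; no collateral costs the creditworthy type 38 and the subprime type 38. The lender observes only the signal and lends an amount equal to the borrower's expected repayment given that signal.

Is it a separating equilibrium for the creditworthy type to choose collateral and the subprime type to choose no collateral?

Yes

If types separate, collateral earns payment 364 and no collateral earns 86.
Creditworthy: collateral gives 364 − 147 = 217; no collateral gives 86 − 38 = 48. No deviation. ✓
Subprime: no collateral gives 86 − 38 = 48; collateral gives 364 − 515 = -151. No deviation. ✓
Both incentive constraints hold.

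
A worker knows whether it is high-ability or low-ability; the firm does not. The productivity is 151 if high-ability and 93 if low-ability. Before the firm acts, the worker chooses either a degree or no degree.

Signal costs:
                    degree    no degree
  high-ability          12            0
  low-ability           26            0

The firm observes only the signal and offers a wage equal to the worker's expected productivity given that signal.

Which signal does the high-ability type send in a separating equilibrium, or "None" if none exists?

Try high-ability → degree, low-ability → no degree:
  If types separate, degree earns payment 151 and no degree earns 93.
  High-ability: degree gives 151 − 12 = 139; no degree gives 93 − 0 = 93. No deviation. ✓
  Low-ability: no degree gives 93 − 0 = 93; degree gives 151 − 26 = 125. Would deviate. ✗
Try high-ability → no degree, low-ability → degree:
  If types separate, no degree earns payment 151 and degree earns 93.
  High-ability: no degree gives 151 − 0 = 151; degree gives 93 − 12 = 81. No deviation. ✓
  Low-ability: degree gives 93 − 26 = 67; no degree gives 151 − 0 = 151. Would deviate. ✗
Neither assignment is incentive-compatible.

None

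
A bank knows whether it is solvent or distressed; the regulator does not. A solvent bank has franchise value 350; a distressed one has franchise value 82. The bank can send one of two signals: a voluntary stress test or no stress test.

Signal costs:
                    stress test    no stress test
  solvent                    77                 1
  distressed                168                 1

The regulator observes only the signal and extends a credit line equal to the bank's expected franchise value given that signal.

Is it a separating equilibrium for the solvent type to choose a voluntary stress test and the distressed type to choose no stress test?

If types separate, stress test earns payment 350 and no stress test earns 82.
Solvent: stress test gives 350 − 77 = 273; no stress test gives 82 − 1 = 81. No deviation. ✓
Distressed: no stress test gives 82 − 1 = 81; stress test gives 350 − 168 = 182. Would deviate. ✗

No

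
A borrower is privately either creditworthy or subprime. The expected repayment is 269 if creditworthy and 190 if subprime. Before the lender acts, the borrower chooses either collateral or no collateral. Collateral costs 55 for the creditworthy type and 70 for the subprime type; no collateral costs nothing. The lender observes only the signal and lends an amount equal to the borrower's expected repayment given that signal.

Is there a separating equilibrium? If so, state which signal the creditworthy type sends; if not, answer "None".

None

Try creditworthy → collateral, subprime → no collateral:
  If types separate, collateral earns payment 269 and no collateral earns 190.
  Creditworthy: collateral gives 269 − 55 = 214; no collateral gives 190 − 0 = 190. No deviation. ✓
  Subprime: no collateral gives 190 − 0 = 190; collateral gives 269 − 70 = 199. Would deviate. ✗
Try creditworthy → no collateral, subprime → collateral:
  If types separate, no collateral earns payment 269 and collateral earns 190.
  Creditworthy: no collateral gives 269 − 0 = 269; collateral gives 190 − 55 = 135. No deviation. ✓
  Subprime: collateral gives 190 − 70 = 120; no collateral gives 269 − 0 = 269. Would deviate. ✗
Neither assignment is incentive-compatible.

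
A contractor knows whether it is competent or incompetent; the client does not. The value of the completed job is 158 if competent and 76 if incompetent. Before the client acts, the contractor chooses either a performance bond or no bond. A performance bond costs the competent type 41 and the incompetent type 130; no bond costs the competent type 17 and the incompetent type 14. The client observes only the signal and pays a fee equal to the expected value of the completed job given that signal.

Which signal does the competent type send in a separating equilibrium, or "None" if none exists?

bond

Try competent → bond, incompetent → no bond:
  If types separate, bond earns payment 158 and no bond earns 76.
  Competent: bond gives 158 − 41 = 117; no bond gives 76 − 17 = 59. No deviation. ✓
  Incompetent: no bond gives 76 − 14 = 62; bond gives 158 − 130 = 28. No deviation. ✓
Both hold — the competent type sends bond.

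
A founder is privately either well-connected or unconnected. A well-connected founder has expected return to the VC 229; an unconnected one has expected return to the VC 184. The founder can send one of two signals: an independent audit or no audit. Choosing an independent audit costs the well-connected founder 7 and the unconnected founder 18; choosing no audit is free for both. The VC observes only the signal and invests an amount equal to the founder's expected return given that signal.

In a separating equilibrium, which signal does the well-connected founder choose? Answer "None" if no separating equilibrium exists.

Try well-connected → audit, unconnected → no audit:
  Under separation the VC infers type exactly: audit → well-connected (pays 229), no audit → unconnected (pays 184).
  Well-connected: audit gives 229 − 7 = 222; no audit gives 184 − 0 = 184. No deviation. ✓
  Unconnected: no audit gives 184 − 0 = 184; audit gives 229 − 18 = 211. Would deviate. ✗
Try well-connected → no audit, unconnected → audit:
  Under separation the VC infers type exactly: no audit → well-connected (pays 229), audit → unconnected (pays 184).
  Well-connected: no audit gives 229 − 0 = 229; audit gives 184 − 7 = 177. No deviation. ✓
  Unconnected: audit gives 184 − 18 = 166; no audit gives 229 − 0 = 229. Would deviate. ✗
Neither assignment is incentive-compatible.

None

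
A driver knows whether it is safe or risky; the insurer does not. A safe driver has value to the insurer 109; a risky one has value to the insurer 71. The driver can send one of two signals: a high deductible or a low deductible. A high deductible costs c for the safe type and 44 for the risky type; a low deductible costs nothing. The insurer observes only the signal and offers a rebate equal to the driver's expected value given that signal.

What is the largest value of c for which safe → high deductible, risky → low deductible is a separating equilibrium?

Under separation: high deductible → safe (pays 109); low deductible → risky (pays 71).
Risky: 71 − 0 = 71 ≥ 109 − 44 = 65. Holds regardless of c. ✓
Safe: 109 − c ≥ 71 − 0, so c ≤ 109 − 71 = 38.

38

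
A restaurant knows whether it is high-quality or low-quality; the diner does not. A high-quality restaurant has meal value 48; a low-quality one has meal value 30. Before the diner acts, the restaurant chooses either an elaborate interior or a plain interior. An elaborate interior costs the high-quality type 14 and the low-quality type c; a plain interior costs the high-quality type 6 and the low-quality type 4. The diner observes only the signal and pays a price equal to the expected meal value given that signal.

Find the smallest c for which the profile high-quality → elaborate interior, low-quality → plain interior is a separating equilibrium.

22

Under separation: elaborate interior → high-quality (pays 48); plain interior → low-quality (pays 30).
High-quality: 48 − 14 = 34 ≥ 30 − 6 = 24. Holds regardless of c. ✓
Low-quality: 30 − 4 ≥ 48 − c, so c ≥ 48 − 26 = 22.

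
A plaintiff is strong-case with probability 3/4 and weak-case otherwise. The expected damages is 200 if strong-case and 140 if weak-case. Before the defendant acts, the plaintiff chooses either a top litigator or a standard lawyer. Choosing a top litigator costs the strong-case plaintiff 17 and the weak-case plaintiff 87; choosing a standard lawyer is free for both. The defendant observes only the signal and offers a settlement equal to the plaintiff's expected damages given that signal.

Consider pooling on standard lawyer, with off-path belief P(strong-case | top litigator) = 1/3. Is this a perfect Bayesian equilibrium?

On the equilibrium path (standard lawyer) the defendant holds the prior 3/4 and pays 3/4·200 + 1/4·140 = 185. Off-path (top litigator) belief 1/3 gives 1/3·200 + 2/3·140 = 160.
Strong-case: standard lawyer gives 185 − 0 = 185; top litigator gives 160 − 17 = 143. Stays. ✓
Weak-case: standard lawyer gives 185 − 0 = 185; top litigator gives 160 − 87 = 73. Stays. ✓
Beliefs are Bayes-consistent on-path and both types best-respond.

Yes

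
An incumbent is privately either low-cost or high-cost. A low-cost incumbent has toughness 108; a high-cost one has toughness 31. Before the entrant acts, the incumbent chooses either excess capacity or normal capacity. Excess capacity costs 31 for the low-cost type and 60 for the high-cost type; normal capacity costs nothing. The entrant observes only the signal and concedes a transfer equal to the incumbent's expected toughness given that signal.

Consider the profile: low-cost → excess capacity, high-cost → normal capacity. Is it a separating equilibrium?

Under separation the entrant infers type exactly: excess capacity → low-cost (pays 108), normal capacity → high-cost (pays 31).
Low-cost: excess capacity gives 108 − 31 = 77; normal capacity gives 31 − 0 = 31. No deviation. ✓
High-cost: normal capacity gives 31 − 0 = 31; excess capacity gives 108 − 60 = 48. Would deviate. ✗

No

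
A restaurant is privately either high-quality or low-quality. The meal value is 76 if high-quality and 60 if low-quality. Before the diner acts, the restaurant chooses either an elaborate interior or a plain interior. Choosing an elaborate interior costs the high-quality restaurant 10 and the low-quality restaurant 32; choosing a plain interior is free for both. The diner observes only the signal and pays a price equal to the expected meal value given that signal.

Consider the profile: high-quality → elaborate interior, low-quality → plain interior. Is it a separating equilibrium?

If types separate, elaborate interior earns payment 76 and plain interior earns 60.
High-quality: elaborate interior gives 76 − 10 = 66; plain interior gives 60 − 0 = 60. No deviation. ✓
Low-quality: plain interior gives 60 − 0 = 60; elaborate interior gives 76 − 32 = 44. No deviation. ✓
Both incentive constraints hold.

Yes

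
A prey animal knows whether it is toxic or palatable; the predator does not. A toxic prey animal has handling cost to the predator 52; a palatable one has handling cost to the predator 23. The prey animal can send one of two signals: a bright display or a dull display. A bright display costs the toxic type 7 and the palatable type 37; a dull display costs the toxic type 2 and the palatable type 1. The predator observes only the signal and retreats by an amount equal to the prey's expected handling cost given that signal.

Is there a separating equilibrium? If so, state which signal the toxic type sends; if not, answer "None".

bright display

Try toxic → bright display, palatable → dull display:
  If types separate, bright display earns payment 52 and dull display earns 23.
  Toxic: bright display gives 52 − 7 = 45; dull display gives 23 − 2 = 21. No deviation. ✓
  Palatable: dull display gives 23 − 1 = 22; bright display gives 52 − 37 = 15. No deviation. ✓
Both hold — the toxic type sends bright display.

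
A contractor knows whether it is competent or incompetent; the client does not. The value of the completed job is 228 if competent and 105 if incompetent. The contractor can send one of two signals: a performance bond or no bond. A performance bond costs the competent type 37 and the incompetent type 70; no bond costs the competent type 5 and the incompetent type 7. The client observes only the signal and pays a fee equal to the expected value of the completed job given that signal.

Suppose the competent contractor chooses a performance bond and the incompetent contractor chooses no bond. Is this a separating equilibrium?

No

If types separate, bond earns payment 228 and no bond earns 105.
Competent: bond gives 228 − 37 = 191; no bond gives 105 − 5 = 100. No deviation. ✓
Incompetent: no bond gives 105 − 7 = 98; bond gives 228 − 70 = 158. Would deviate. ✗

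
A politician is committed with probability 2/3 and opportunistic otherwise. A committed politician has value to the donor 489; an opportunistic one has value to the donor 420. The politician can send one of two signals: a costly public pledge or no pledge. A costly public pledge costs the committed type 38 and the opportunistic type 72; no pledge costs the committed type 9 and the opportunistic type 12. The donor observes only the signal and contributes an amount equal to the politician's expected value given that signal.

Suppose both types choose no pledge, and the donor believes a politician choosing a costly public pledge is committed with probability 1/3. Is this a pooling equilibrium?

At the pooled signal (no pledge) the donor holds the prior 2/3 and pays 2/3·489 + 1/3·420 = 466. Off-path (pledge) belief 1/3 gives 1/3·489 + 2/3·420 = 443.
Committed: no pledge gives 466 − 9 = 457; pledge gives 443 − 38 = 405. Stays. ✓
Opportunistic: no pledge gives 466 − 12 = 454; pledge gives 443 − 72 = 371. Stays. ✓

Yes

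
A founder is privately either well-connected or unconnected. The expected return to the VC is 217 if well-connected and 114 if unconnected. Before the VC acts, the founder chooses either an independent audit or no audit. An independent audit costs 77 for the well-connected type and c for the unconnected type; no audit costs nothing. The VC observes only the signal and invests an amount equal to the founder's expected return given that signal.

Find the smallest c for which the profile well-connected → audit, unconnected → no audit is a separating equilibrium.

103

Under separation: audit → well-connected (pays 217); no audit → unconnected (pays 114).
Well-connected: 217 − 77 = 140 ≥ 114 − 0 = 114. Holds regardless of c. ✓
Unconnected: 114 − 0 ≥ 217 − c, so c ≥ 217 − 114 = 103.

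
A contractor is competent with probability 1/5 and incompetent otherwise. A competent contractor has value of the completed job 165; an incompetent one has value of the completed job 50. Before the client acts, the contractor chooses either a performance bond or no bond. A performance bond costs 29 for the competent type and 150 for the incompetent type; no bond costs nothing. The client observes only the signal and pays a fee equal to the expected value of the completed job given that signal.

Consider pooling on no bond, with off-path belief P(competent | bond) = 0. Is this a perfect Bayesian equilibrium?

Yes

On the equilibrium path (no bond) the client holds the prior 1/5 and pays 1/5·165 + 4/5·50 = 73. Off-path (bond) belief 0 gives 0·165 + 1·50 = 50.
Competent: no bond gives 73 − 0 = 73; bond gives 50 − 29 = 21. Stays. ✓
Incompetent: no bond gives 73 − 0 = 73; bond gives 50 − 150 = -100. Stays. ✓
Beliefs are Bayes-consistent on-path and both types best-respond.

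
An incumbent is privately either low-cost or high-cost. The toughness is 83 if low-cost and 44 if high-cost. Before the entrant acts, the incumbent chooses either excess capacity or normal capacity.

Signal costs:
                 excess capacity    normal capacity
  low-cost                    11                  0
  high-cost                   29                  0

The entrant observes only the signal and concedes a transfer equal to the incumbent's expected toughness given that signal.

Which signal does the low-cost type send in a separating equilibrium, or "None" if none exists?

Try low-cost → excess capacity, high-cost → normal capacity:
  Under separation the entrant infers type exactly: excess capacity → low-cost (pays 83), normal capacity → high-cost (pays 44).
  Low-cost: excess capacity gives 83 − 11 = 72; normal capacity gives 44 − 0 = 44. No deviation. ✓
  High-cost: normal capacity gives 44 − 0 = 44; excess capacity gives 83 − 29 = 54. Would deviate. ✗
Try low-cost → normal capacity, high-cost → excess capacity:
  Under separation the entrant infers type exactly: normal capacity → low-cost (pays 83), excess capacity → high-cost (pays 44).
  Low-cost: normal capacity gives 83 − 0 = 83; excess capacity gives 44 − 11 = 33. No deviation. ✓
  High-cost: excess capacity gives 44 − 29 = 15; normal capacity gives 83 − 0 = 83. Would deviate. ✗
Neither assignment is incentive-compatible.

None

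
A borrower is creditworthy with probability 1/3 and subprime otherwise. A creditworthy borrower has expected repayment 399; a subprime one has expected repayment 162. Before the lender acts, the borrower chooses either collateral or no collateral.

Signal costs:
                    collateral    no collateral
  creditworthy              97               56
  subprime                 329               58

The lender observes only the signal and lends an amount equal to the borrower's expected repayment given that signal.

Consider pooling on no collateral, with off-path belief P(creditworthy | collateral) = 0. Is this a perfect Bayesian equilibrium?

Yes

On the equilibrium path (no collateral) the lender holds the prior 1/3 and pays 1/3·399 + 2/3·162 = 241. Off-path (collateral) belief 0 gives 0·399 + 1·162 = 162.
Creditworthy: no collateral gives 241 − 56 = 185; collateral gives 162 − 97 = 65. Stays. ✓
Subprime: no collateral gives 241 − 58 = 183; collateral gives 162 − 329 = -167. Stays. ✓
Beliefs are Bayes-consistent on-path and both types best-respond.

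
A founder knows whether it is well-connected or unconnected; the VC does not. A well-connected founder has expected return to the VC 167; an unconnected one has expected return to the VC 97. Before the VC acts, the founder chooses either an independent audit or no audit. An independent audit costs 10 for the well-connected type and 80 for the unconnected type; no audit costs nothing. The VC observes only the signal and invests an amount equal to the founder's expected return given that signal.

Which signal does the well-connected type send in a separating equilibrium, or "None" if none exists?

Try well-connected → audit, unconnected → no audit:
  If types separate, audit earns payment 167 and no audit earns 97.
  Well-connected: audit gives 167 − 10 = 157; no audit gives 97 − 0 = 97. No deviation. ✓
  Unconnected: no audit gives 97 − 0 = 97; audit gives 167 − 80 = 87. No deviation. ✓
Both hold — the well-connected type sends audit.

audit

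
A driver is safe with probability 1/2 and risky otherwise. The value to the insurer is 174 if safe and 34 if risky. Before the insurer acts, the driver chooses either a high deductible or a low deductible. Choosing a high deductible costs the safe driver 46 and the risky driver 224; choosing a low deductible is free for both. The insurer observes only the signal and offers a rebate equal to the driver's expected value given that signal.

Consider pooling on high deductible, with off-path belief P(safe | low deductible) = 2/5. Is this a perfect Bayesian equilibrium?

No

At the pooled signal (high deductible) the insurer holds the prior 1/2 and pays 1/2·174 + 1/2·34 = 104. Off-path (low deductible) belief 2/5 gives 2/5·174 + 3/5·34 = 90.
Safe: high deductible gives 104 − 46 = 58; low deductible gives 90 − 0 = 90. Deviates. ✗
Risky: high deductible gives 104 − 224 = -120; low deductible gives 90 − 0 = 90. Deviates. ✗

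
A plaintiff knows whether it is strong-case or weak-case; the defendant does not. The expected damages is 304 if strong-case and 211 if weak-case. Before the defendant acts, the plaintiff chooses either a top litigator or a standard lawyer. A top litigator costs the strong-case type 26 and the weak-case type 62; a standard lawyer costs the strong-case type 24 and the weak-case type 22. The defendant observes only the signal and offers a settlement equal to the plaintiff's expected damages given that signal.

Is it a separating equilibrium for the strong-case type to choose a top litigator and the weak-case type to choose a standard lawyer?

No

If types separate, top litigator earns payment 304 and standard lawyer earns 211.
Strong-case: top litigator gives 304 − 26 = 278; standard lawyer gives 211 − 24 = 187. No deviation. ✓
Weak-case: standard lawyer gives 211 − 22 = 189; top litigator gives 304 − 62 = 242. Would deviate. ✗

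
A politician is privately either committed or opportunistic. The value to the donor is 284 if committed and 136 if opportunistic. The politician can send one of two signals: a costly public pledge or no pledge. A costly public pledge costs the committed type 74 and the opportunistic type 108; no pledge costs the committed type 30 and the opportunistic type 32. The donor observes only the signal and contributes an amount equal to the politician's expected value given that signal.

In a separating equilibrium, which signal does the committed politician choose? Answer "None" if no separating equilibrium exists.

Try committed → pledge, opportunistic → no pledge:
  Under separation the donor infers type exactly: pledge → committed (pays 284), no pledge → opportunistic (pays 136).
  Committed: pledge gives 284 − 74 = 210; no pledge gives 136 − 30 = 106. No deviation. ✓
  Opportunistic: no pledge gives 136 − 32 = 104; pledge gives 284 − 108 = 176. Would deviate. ✗
Try committed → no pledge, opportunistic → pledge:
  Under separation the donor infers type exactly: no pledge → committed (pays 284), pledge → opportunistic (pays 136).
  Committed: no pledge gives 284 − 30 = 254; pledge gives 136 − 74 = 62. No deviation. ✓
  Opportunistic: pledge gives 136 − 108 = 28; no pledge gives 284 − 32 = 252. Would deviate. ✗
Neither assignment is incentive-compatible.

None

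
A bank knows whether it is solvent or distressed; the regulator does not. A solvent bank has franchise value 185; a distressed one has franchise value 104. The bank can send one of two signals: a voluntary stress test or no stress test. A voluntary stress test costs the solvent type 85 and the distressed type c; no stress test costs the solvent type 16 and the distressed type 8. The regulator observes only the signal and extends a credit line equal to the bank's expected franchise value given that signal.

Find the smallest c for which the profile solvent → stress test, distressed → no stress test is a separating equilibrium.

89

Under separation: stress test → solvent (pays 185); no stress test → distressed (pays 104).
Solvent: 185 − 85 = 100 ≥ 104 − 16 = 88. Holds regardless of c. ✓
Distressed: 104 − 8 ≥ 185 − c, so c ≥ 185 − 96 = 89.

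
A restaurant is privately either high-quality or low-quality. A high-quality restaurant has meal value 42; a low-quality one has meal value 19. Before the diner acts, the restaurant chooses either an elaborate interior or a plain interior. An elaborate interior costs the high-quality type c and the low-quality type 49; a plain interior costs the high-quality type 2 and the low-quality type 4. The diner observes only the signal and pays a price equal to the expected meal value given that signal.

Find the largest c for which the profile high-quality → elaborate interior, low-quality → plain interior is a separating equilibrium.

25

Under separation: elaborate interior → high-quality (pays 42); plain interior → low-quality (pays 19).
Low-quality: 19 − 4 = 15 ≥ 42 − 49 = -7. Holds regardless of c. ✓
High-quality: 42 − c ≥ 19 − 2, so c ≤ 42 − 17 = 25.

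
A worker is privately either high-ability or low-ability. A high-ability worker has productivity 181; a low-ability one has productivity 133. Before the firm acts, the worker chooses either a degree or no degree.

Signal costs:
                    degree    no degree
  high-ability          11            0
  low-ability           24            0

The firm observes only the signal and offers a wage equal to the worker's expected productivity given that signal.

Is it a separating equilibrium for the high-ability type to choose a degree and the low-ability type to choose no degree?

If types separate, degree earns payment 181 and no degree earns 133.
High-ability: degree gives 181 − 11 = 170; no degree gives 133 − 0 = 133. No deviation. ✓
Low-ability: no degree gives 133 − 0 = 133; degree gives 181 − 24 = 157. Would deviate. ✗

No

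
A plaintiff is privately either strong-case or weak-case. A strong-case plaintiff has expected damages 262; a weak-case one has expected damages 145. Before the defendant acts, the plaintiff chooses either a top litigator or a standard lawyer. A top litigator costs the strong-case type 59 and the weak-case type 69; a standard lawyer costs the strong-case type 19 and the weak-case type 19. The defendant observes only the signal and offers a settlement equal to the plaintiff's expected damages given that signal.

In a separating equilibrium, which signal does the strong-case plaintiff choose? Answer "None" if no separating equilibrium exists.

Try strong-case → top litigator, weak-case → standard lawyer:
  Under separation the defendant infers type exactly: top litigator → strong-case (pays 262), standard lawyer → weak-case (pays 145).
  Strong-case: top litigator gives 262 − 59 = 203; standard lawyer gives 145 − 19 = 126. No deviation. ✓
  Weak-case: standard lawyer gives 145 − 19 = 126; top litigator gives 262 − 69 = 193. Would deviate. ✗
Try strong-case → standard lawyer, weak-case → top litigator:
  Under separation the defendant infers type exactly: standard lawyer → strong-case (pays 262), top litigator → weak-case (pays 145).
  Strong-case: standard lawyer gives 262 − 19 = 243; top litigator gives 145 − 59 = 86. No deviation. ✓
  Weak-case: top litigator gives 145 − 69 = 76; standard lawyer gives 262 − 19 = 243. Would deviate. ✗
Neither assignment is incentive-compatible.

None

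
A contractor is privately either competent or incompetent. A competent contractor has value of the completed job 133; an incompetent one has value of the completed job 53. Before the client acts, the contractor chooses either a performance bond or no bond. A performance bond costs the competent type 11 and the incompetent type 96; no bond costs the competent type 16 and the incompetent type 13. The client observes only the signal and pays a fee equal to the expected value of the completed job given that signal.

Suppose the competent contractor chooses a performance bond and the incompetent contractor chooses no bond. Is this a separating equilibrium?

Yes

If types separate, bond earns payment 133 and no bond earns 53.
Competent: bond gives 133 − 11 = 122; no bond gives 53 − 16 = 37. No deviation. ✓
Incompetent: no bond gives 53 − 13 = 40; bond gives 133 − 96 = 37. No deviation. ✓
Neither type gains from mimicking the other.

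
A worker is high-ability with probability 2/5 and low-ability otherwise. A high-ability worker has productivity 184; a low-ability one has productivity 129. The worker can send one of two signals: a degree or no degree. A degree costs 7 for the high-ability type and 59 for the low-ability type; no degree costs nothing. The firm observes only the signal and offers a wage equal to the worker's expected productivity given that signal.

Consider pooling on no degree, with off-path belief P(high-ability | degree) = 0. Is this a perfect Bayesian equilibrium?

Yes

On the equilibrium path (no degree) the firm holds the prior 2/5 and pays 2/5·184 + 3/5·129 = 151. Off-path (degree) belief 0 gives 0·184 + 1·129 = 129.
High-ability: no degree gives 151 − 0 = 151; degree gives 129 − 7 = 122. Stays. ✓
Low-ability: no degree gives 151 − 0 = 151; degree gives 129 − 59 = 70. Stays. ✓
Beliefs are Bayes-consistent on-path and both types best-respond.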